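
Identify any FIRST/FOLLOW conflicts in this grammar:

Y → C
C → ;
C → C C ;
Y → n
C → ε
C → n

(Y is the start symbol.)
A FIRST/FOLLOW conflict occurs when a non-terminal N has a nullable alternative N → β (β ⇒* ε) and another alternative N → α with FIRST(α) ∩ FOLLOW(N) ≠ ∅: on such a lookahead the parser cannot decide between expanding α and letting N vanish via β.

Nullable non-terminals: C, Y.
FIRST sets used below: FIRST(C) = { ';', 'n', ε }

C: nullable alternative(s) C → ε; FOLLOW(C) = { $, ';', 'n' }
  C → ;: FIRST \ {ε} = { ';' } — overlaps FOLLOW(C) on { ';' }: CONFLICT
  C → C C ;: FIRST \ {ε} = { ';', 'n' } — overlaps FOLLOW(C) on { ';', 'n' }: CONFLICT
  C → ε: FIRST \ {ε} = { } — this is the only nullable alternative, skip
  C → n: FIRST \ {ε} = { 'n' } — overlaps FOLLOW(C) on { 'n' }: CONFLICT

Y: nullable alternative(s) Y → C; FOLLOW(Y) = { $ }
  Y → C: FIRST \ {ε} = { ';', 'n' } — this is the only nullable alternative, skip
  Y → n: FIRST \ {ε} = { 'n' } — disjoint from FOLLOW(Y)

So the grammar has 3 FIRST/FOLLOW conflicts (marked CONFLICT above).

Answer: Yes. C → ';' with FOLLOW(C) on { ';' }; C → C C ';' with FOLLOW(C) on { ';', 'n' }; C → n with FOLLOW(C) on { 'n' }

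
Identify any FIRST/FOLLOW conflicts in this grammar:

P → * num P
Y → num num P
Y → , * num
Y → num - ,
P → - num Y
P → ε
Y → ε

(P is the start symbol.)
No FIRST/FOLLOW conflicts.

A FIRST/FOLLOW conflict occurs when a non-terminal N has a nullable alternative N → β (β ⇒* ε) and another alternative N → α with FIRST(α) ∩ FOLLOW(N) ≠ ∅: on such a lookahead the parser cannot decide between expanding α and letting N vanish via β.

Nullable non-terminals: P, Y.

P: nullable alternative(s) P → ε; FOLLOW(P) = { $ }
  P → * num P: FIRST \ {ε} = { '*' } — disjoint from FOLLOW(P)
  P → - num Y: FIRST \ {ε} = { '-' } — disjoint from FOLLOW(P)
  P → ε: FIRST \ {ε} = { } — this is the only nullable alternative, skip

Y: nullable alternative(s) Y → ε; FOLLOW(Y) = { $ }
  Y → num num P: FIRST \ {ε} = { 'num' } — disjoint from FOLLOW(Y)
  Y → , * num: FIRST \ {ε} = { ',' } — disjoint from FOLLOW(Y)
  Y → num - ,: FIRST \ {ε} = { 'num' } — disjoint from FOLLOW(Y)
  Y → ε: FIRST \ {ε} = { } — this is the only nullable alternative, skip

No FIRST/FOLLOW conflicts found.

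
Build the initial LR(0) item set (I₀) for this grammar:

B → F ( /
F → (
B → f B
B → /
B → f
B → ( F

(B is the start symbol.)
{ [B → . ( F], [B → . /], [B → . F ( /], [B → . f B], [B → . f], [B' → . B], [F → . (] }

First, augment the grammar with B' → B
I₀ = CLOSURE({ [B' → . B] }):
  [B' → . B] has the dot before B: add [B → . F ( /], [B → . f B], [B → . /], [B → . f], [B → . ( F]
  [B → . F ( /] has the dot before F: add [F → . (]
No further items can be added.

I₀ = { [B → . ( F], [B → . /], [B → . F ( /], [B → . f B], [B → . f], [B' → . B], [F → . (] }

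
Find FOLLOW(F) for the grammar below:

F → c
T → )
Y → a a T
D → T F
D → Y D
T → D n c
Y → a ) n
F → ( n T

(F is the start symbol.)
{ $, 'n' }

F is the start symbol, so $ ∈ FOLLOW(F).
In D → T F: F is at the end, add FOLLOW(D)

The FOLLOW sets referred to above (computed the same way, to a fixed point):
  FOLLOW(D) = { 'n' }

Taking the union: FOLLOW(F) = { $, 'n' }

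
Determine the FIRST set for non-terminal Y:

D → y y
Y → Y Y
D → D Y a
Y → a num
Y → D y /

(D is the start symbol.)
{ 'a', 'y' }

FIRST sets of the other non-terminals involved (by the same procedure, iterated to a fixed point):
  FIRST(D) = { 'y' }

From Y → Y Y:
  - Y is the symbol being defined: contributes nothing new
    Y is not nullable, so stop
From Y → a num:
  - a is a terminal: add 'a' and stop
From Y → D y /:
  - D is a non-terminal: add FIRST(D) \ {ε} = { 'y' }
    D is not nullable, so stop

Collecting: FIRST(Y) = { 'a', 'y' }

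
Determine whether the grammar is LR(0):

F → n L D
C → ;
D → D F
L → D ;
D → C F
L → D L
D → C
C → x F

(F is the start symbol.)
No. Shift-reduce conflict between [D → C .] and [F → . n L D]

A grammar is LR(0) if no state in the canonical LR(0) collection has:
  - both a shift item (dot before a terminal) and a complete item (shift-reduce conflict), or
  - two or more complete items (reduce-reduce conflict; the accept item [F' → F .] counts as a complete item here).

Augment with F' → F and build the canonical LR(0) collection (I0 = CLOSURE({[F' → . F]}), then GOTO on every symbol after a dot until no new states appear). It has 14 states:
  I0: { [F → . n L D], [F' → . F] }  — shift
  I1: { [F' → F .] }  — accept
  I2: { [C → . ;], [C → . x F], [D → . C F], [D → . C], [D → . D F], [F → n . L D], [L → . D ;], [L → . D L] }  — shift
  I3: { [C → ; .] }  — reduce
  I4: { [D → C . F], [D → C .], [F → . n L D] }  — shift, reduce
  I5: { [C → . ;], [C → . x F], [D → . C F], [D → . C], [D → . D F], [D → D . F], [F → . n L D], [L → . D ;], [L → . D L], [L → D . ;], [L → D . L] }  — shift
  I6: { [C → . ;], [C → . x F], [D → . C F], [D → . C], [D → . D F], [F → n L . D] }  — shift
  I7: { [C → x . F], [F → . n L D] }  — shift
  I8: { [C → x F .] }  — reduce
  I9: { [D → D . F], [F → . n L D], [F → n L D .] }  — shift, reduce
  I10: { [D → D F .] }  — reduce
  I11: { [C → ; .], [L → D ; .] }  — 2 reduces
  I12: { [L → D L .] }  — reduce
  I13: { [D → C F .] }  — reduce

Conflict in state I4:
  Shift-reduce conflict between [D → C .] and [F → . n L D]
So the grammar is NOT LR(0).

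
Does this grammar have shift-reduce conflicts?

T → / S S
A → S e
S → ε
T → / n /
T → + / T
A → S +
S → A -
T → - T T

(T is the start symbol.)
Yes — I3: [S → .] vs [T → / . n /]; I6: [S → .] vs [A → S . +]; I10: [T → / S S .] vs [A → S . +]

A shift-reduce conflict occurs when an LR(0) state has both:
  - a complete (reduce) item [A → α .] (dot at the end), and
  - a shift item [B → β . c γ] (dot before a terminal).

Augment with T' → T and build the canonical LR(0) collection (I0 = CLOSURE({[T' → . T]}), then GOTO on every symbol after a dot until no new states appear). It has 17 states:
  I0: { [T → . + / T], [T → . - T T], [T → . / S S], [T → . / n /], [T' → . T] }  — shift
  I1: { [T → + . / T] }  — shift
  I2: { [T → - . T T], [T → . + / T], [T → . - T T], [T → . / S S], [T → . / n /] }  — shift
  I3: { [A → . S +], [A → . S e], [S → . A -], [S → .], [T → / . S S], [T → / . n /] }  — shift, reduce
  I4: { [T' → T .] }  — accept
  I5: { [S → A . -] }  — shift
  I6: { [A → . S +], [A → . S e], [A → S . +], [A → S . e], [S → . A -], [S → .], [T → / S . S] }  — shift, reduce
  I7: { [T → / n . /] }  — shift
  I8: { [T → / n / .] }  — reduce
  I9: { [A → S + .] }  — reduce
  I10: { [A → S . +], [A → S . e], [T → / S S .] }  — shift, reduce
  I11: { [A → S e .] }  — reduce
  I12: { [S → A - .] }  — reduce
  I13: { [T → - T . T], [T → . + / T], [T → . - T T], [T → . / S S], [T → . / n /] }  — shift
  I14: { [T → - T T .] }  — reduce
  I15: { [T → + / . T], [T → . + / T], [T → . - T T], [T → . / S S], [T → . / n /] }  — shift
  I16: { [T → + / T .] }  — reduce

I3 contains reduce item [S → .] and shift item [T → / . n /] — shift-reduce conflict.
I6 contains reduce item [S → .] and shift items [A → S . +], [A → S . e] — shift-reduce conflict.
I10 contains reduce item [T → / S S .] and shift items [A → S . +], [A → S . e] — shift-reduce conflict.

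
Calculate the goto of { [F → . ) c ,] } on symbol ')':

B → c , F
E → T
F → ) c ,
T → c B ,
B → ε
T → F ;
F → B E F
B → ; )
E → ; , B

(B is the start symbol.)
GOTO(I, ')') = CLOSURE({ [A → αX.β] : [A → α.Xβ] ∈ I, X = ')' })

Items with dot before ')', with the dot advanced:
  [F → . ) c ,] → [F → ) . c ,]
Closure adds nothing (no advanced item has the dot before a non-terminal).

GOTO = { [F → ) . c ,] }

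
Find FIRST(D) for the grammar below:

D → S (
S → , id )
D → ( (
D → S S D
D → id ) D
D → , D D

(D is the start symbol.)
To compute FIRST(D), examine every production with D on the left-hand side, reading each right-hand side left to right until a non-nullable symbol is reached.

FIRST sets of the other non-terminals involved (by the same procedure, iterated to a fixed point):
  FIRST(S) = { ',' }

From D → S (:
  - S is a non-terminal: add FIRST(S) \ {ε} = { ',' }
    S is not nullable, so stop
From D → ( (:
  - '(' is a terminal: add '(' and stop
From D → S S D:
  - S is a non-terminal: add FIRST(S) \ {ε} = { ',' }
    S is not nullable, so stop
From D → id ) D:
  - id is a terminal: add 'id' and stop
From D → , D D:
  - ',' is a terminal: add ',' and stop

Collecting: FIRST(D) = { '(', ',', 'id' }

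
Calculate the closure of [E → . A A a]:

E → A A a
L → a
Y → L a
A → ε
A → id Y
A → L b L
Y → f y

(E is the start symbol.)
To compute CLOSURE, for each item [A → α.Bβ] where B is a non-terminal, add [B → .γ] for all productions B → γ; repeat for the newly added items until nothing changes.

Start with: [E → . A A a]
  [E → . A A a] has the dot before A: add [A → .], [A → . id Y], [A → . L b L]
  [A → . L b L] has the dot before L: add [L → . a]
No further items can be added.

CLOSURE = { [A → . L b L], [A → . id Y], [A → .], [E → . A A a], [L → . a] }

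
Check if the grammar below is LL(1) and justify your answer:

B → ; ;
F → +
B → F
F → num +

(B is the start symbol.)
A grammar is LL(1) if for each non-terminal N with multiple productions, the predict sets of those productions are pairwise disjoint, where PREDICT(N → α) = (FIRST(α) \ {ε}) ∪ (FOLLOW(N) if α ⇒* ε).

Relevant sets:
  FIRST(F) = { '+', 'num' }

For B:
  PREDICT(B → ';' ';') = { ';' }
  PREDICT(B → F) = { '+', 'num' }
For F:
  PREDICT(F → '+') = { '+' }
  PREDICT(F → num '+') = { 'num' }

All predict sets are disjoint. The grammar IS LL(1).

Answer: Yes, the grammar is LL(1).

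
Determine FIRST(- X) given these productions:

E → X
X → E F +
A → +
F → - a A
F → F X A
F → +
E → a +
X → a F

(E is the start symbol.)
{ '-' }

To compute FIRST(- X), process the symbols left to right:
Symbol - is a terminal. Add '-' and stop.
FIRST(- X) = { '-' }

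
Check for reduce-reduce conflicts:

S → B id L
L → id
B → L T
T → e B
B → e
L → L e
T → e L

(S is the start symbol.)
No reduce-reduce conflicts

A reduce-reduce conflict occurs when an LR(0) state has two complete items [A → α .] and [B → β .] — both call for a reduction, and with no lookahead the parser cannot choose between them.

Augment with S' → S and build the canonical LR(0) collection (I0 = CLOSURE({[S' → . S]}), then GOTO on every symbol after a dot until no new states appear). It has 13 states:
  I0: { [B → . L T], [B → . e], [L → . L e], [L → . id], [S → . B id L], [S' → . S] }  — shift
  I1: { [S → B . id L] }  — shift
  I2: { [B → L . T], [L → L . e], [T → . e B], [T → . e L] }  — shift
  I3: { [S' → S .] }  — accept
  I4: { [B → e .] }  — reduce
  I5: { [L → id .] }  — reduce
  I6: { [B → L T .] }  — reduce
  I7: { [B → . L T], [B → . e], [L → . L e], [L → . id], [L → L e .], [T → e . B], [T → e . L] }  — shift, reduce
  I8: { [T → e B .] }  — reduce
  I9: { [B → L . T], [L → L . e], [T → . e B], [T → . e L], [T → e L .] }  — shift, reduce
  I10: { [L → . L e], [L → . id], [S → B id . L] }  — shift
  I11: { [L → L . e], [S → B id L .] }  — shift, reduce
  I12: { [L → L e .] }  — reduce

No state contains more than one complete item.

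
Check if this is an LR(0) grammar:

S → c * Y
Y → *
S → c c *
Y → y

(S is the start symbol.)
Yes, the grammar is LR(0)

A grammar is LR(0) if no state in the canonical LR(0) collection has:
  - both a shift item (dot before a terminal) and a complete item (shift-reduce conflict), or
  - two or more complete items (reduce-reduce conflict; the accept item [S' → S .] counts as a complete item here).

Augment with S' → S and build the canonical LR(0) collection (I0 = CLOSURE({[S' → . S]}), then GOTO on every symbol after a dot until no new states appear). It has 9 states:
  I0: { [S → . c * Y], [S → . c c *], [S' → . S] }  — shift
  I1: { [S' → S .] }  — accept
  I2: { [S → c . * Y], [S → c . c *] }  — shift
  I3: { [S → c * . Y], [Y → . *], [Y → . y] }  — shift
  I4: { [S → c c . *] }  — shift
  I5: { [S → c c * .] }  — reduce
  I6: { [Y → * .] }  — reduce
  I7: { [S → c * Y .] }  — reduce
  I8: { [Y → y .] }  — reduce

Every state is either a pure shift/goto state or contains exactly one complete item and nothing to shift — no conflicts. The grammar is LR(0).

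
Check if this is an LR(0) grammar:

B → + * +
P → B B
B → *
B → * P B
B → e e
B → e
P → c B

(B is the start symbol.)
A grammar is LR(0) if no state in the canonical LR(0) collection has:
  - both a shift item (dot before a terminal) and a complete item (shift-reduce conflict), or
  - two or more complete items (reduce-reduce conflict; the accept item [B' → B .] counts as a complete item here).

Augment with B' → B and build the canonical LR(0) collection (I0 = CLOSURE({[B' → . B]}), then GOTO on every symbol after a dot until no new states appear). It has 14 states:
  I0: { [B → . * P B], [B → . *], [B → . + * +], [B → . e e], [B → . e], [B' → . B] }  — shift
  I1: { [B → * . P B], [B → * .], [B → . * P B], [B → . *], [B → . + * +], [B → . e e], [B → . e], [P → . B B], [P → . c B] }  — shift, reduce
  I2: { [B → + . * +] }  — shift
  I3: { [B' → B .] }  — accept
  I4: { [B → e . e], [B → e .] }  — shift, reduce
  I5: { [B → e e .] }  — reduce
  I6: { [B → + * . +] }  — shift
  I7: { [B → + * + .] }  — reduce
  I8: { [B → . * P B], [B → . *], [B → . + * +], [B → . e e], [B → . e], [P → B . B] }  — shift
  I9: { [B → * P . B], [B → . * P B], [B → . *], [B → . + * +], [B → . e e], [B → . e] }  — shift
  I10: { [B → . * P B], [B → . *], [B → . + * +], [B → . e e], [B → . e], [P → c . B] }  — shift
  I11: { [P → c B .] }  — reduce
  I12: { [B → * P B .] }  — reduce
  I13: { [P → B B .] }  — reduce

Conflict in state I1:
  Shift-reduce conflict between [B → * .] and [B → . *]
So the grammar is NOT LR(0).

Answer: No. Shift-reduce conflict between [B → * .] and [B → . *]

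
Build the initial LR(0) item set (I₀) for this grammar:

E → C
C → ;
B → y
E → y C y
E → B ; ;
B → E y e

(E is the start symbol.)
First, augment the grammar with E' → E
I₀ = CLOSURE({ [E' → . E] }):
  [E' → . E] has the dot before E: add [E → . C], [E → . y C y], [E → . B ; ;]
  [E → . C] has the dot before C: add [C → . ;]
  [E → . B ; ;] has the dot before B: add [B → . y], [B → . E y e]
No further items can be added.

I₀ = { [B → . E y e], [B → . y], [C → . ;], [E → . B ; ;], [E → . C], [E → . y C y], [E' → . E] }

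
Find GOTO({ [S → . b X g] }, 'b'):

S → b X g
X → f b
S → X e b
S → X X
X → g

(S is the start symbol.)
{ [S → b . X g], [X → . f b], [X → . g] }

GOTO(I, 'b') = CLOSURE({ [A → αX.β] : [A → α.Xβ] ∈ I, X = 'b' })

Items with dot before 'b', with the dot advanced:
  [S → . b X g] → [S → b . X g]
Closure of the advanced items:
  [S → b . X g] has the dot before X: add [X → . f b], [X → . g]

GOTO = { [S → b . X g], [X → . f b], [X → . g] }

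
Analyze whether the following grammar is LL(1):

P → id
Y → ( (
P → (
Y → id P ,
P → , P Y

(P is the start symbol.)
For P:
  PREDICT(P → id) = { 'id' }
  PREDICT(P → '(') = { '(' }
  PREDICT(P → ',' P Y) = { ',' }
For Y:
  PREDICT(Y → '(' '(') = { '(' }
  PREDICT(Y → id P ',') = { 'id' }

All predict sets are disjoint. The grammar IS LL(1).

Answer: Yes, the grammar is LL(1).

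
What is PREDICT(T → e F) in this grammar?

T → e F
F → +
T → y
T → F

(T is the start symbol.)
{ 'e' }

PREDICT(T → e F) = (FIRST(RHS) \ {ε}) ∪ (FOLLOW(T) if ε ∈ FIRST(RHS), i.e. RHS ⇒* ε)
FIRST(e F) = { 'e' }
ε ∉ FIRST(e F), so FOLLOW(T) is not added.
PREDICT(T → e F) = { 'e' }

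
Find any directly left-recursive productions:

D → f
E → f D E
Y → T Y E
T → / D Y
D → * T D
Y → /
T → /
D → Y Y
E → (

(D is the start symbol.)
Direct left recursion occurs when N → N α for some non-terminal N (the right-hand side begins with the left-hand side itself).

D → f: starts with f
E → f D E: starts with f
Y → T Y E: starts with T
T → / D Y: starts with '/'
D → * T D: starts with '*'
Y → /: starts with '/'
T → /: starts with '/'
D → Y Y: starts with Y
E → (: starts with '('

No direct left recursion found.

Answer: No direct left recursion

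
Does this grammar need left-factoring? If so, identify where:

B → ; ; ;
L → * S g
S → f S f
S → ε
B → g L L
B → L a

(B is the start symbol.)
No, left-factoring is not needed

Left-factoring is needed when two productions for the same non-terminal
share a common prefix on the right-hand side.

Productions for B:
  B → ; ; ;
  B → g L L
  B → L a
Productions for S:
  S → f S f
  S → ε

No common prefixes found.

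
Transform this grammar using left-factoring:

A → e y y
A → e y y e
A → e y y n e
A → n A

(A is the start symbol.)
Left-factoring transforms A → αβ₁ | αβ₂ into A → αA' and A' → β₁ | β₂
(α is the longest common prefix among the alternatives). Repeat until
no nonterminal has two alternatives with a common prefix.

Round 1: A has alternatives sharing prefix 'e y y'. Introduce A': A → e y y A'
  Add: A' → ε
  Add: A' → e
  Add: A' → n e

No remaining common prefixes — done.

Resulting grammar:
A → e y y A'
A' → ε
A' → e
A' → n e
A → n A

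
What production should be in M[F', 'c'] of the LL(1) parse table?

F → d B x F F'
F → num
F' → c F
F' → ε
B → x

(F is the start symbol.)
To find M[F', 'c'], we find productions for F' where 'c' is in the predict set (PREDICT(N → α) = (FIRST(α) \ {ε}) ∪ (FOLLOW(N) if α ⇒* ε)).

Relevant sets:
  FOLLOW(F') = { $, 'c' }

F' → c F: PREDICT = { 'c' }
  'c' is in predict set, so this production goes in M[F', 'c']
F' → ε: PREDICT = { $, 'c' }
  'c' is in predict set, so this production goes in M[F', 'c']

M[F', 'c'] = F' → c F, F' → ε  (a multiply-defined cell — the grammar is not LL(1))

Answer: F' → c F, F' → ε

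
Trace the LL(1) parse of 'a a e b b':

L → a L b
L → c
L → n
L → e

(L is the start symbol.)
LL(1) parsing maintains a stack (initially the start symbol over $) and the input. At each step: if the stack top is a terminal, match it against the current input token; if it is a non-terminal N, replace it with the RHS of M[N, lookahead] (the unique production whose predict set contains the lookahead).

Stack is shown with the top on the left.

Stack      Input        Action
------------------------------
L $        a a e b b $  output L → a L b
a L b $    a a e b b $  match 'a'
L b $      a e b b $    output L → a L b
a L b b $  a e b b $    match 'a'
L b b $    e b b $      output L → e
e b b $    e b b $      match 'e'
b b $      b b $        match 'b'
b $        b $          match 'b'
$          $            accept

The string is accepted.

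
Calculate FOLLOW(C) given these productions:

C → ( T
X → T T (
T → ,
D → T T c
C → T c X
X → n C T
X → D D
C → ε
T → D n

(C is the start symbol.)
To compute FOLLOW(C), find every occurrence of C on a right-hand side N → α C β: add FIRST(β) \ {ε}, and if β is empty or nullable also add FOLLOW(N). Iterate to a fixed point.

C is the start symbol, so $ ∈ FOLLOW(C).
In X → n C T: C is followed by T, add FIRST(T) \ {ε} = { ',' }

Taking the union: FOLLOW(C) = { $, ',' }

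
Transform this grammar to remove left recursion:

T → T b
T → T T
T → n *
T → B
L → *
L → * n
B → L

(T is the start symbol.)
T is directly left-recursive. The standard transformation for
  A → A α₁ | ... | A α_m | β₁ | ... | β_n
is
  A  → β₁ A' | ... | β_n A'
  A' → α₁ A' | ... | α_m A' | ε

T → n * becomes T → n * T'
T → B becomes T → B T'
T → T b becomes T' → b T'
T → T T becomes T' → T T'
Add T' → ε

Productions for other non-terminals are unchanged:
  L → *
  L → * n
  B → L

Resulting grammar:
T → n * T'
T → B T'
T' → b T'
T' → T T'
T' → ε
L → *
L → * n
B → L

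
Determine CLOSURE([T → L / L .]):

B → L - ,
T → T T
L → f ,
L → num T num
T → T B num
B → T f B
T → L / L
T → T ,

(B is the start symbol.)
Start with: [T → L / L .]
The dot is at the end, so nothing is added.

CLOSURE = { [T → L / L .] }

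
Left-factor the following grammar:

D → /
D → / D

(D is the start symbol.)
Left-factoring transforms A → αβ₁ | αβ₂ into A → αA' and A' → β₁ | β₂
(α is the longest common prefix among the alternatives). Repeat until
no nonterminal has two alternatives with a common prefix.

Round 1: D has alternatives sharing prefix '/'. Introduce D': D → / D'
  Add: D' → ε
  Add: D' → D

No remaining common prefixes — done.

Resulting grammar:
D → / D'
D' → ε
D' → D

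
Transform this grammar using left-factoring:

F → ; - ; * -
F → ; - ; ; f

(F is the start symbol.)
F → ; - ; F'
F' → * -
F' → ; f

Left-factoring transforms A → αβ₁ | αβ₂ into A → αA' and A' → β₁ | β₂
(α is the longest common prefix among the alternatives). Repeat until
no nonterminal has two alternatives with a common prefix.

Round 1: F has alternatives sharing prefix '; - ;'. Introduce F': F → ; - ; F'
  Add: F' → * -
  Add: F' → ; f

No remaining common prefixes — done.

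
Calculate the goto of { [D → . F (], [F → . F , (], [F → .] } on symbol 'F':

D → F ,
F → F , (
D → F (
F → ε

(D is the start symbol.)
GOTO(I, 'F') = CLOSURE({ [A → αX.β] : [A → α.Xβ] ∈ I, X = 'F' })

Items with dot before 'F', with the dot advanced:
  [D → . F (] → [D → F . (]
  [F → . F , (] → [F → F . , (]
Closure adds nothing (no advanced item has the dot before a non-terminal).

GOTO = { [D → F . (], [F → F . , (] }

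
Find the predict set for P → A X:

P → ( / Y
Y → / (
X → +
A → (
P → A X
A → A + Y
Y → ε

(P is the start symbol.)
{ '(' }

PREDICT(P → A X) = (FIRST(RHS) \ {ε}) ∪ (FOLLOW(P) if ε ∈ FIRST(RHS), i.e. RHS ⇒* ε)
FIRST(A) = { '(' }
FIRST(A X) = { '(' }
ε ∉ FIRST(A X), so FOLLOW(P) is not added.
PREDICT(P → A X) = { '(' }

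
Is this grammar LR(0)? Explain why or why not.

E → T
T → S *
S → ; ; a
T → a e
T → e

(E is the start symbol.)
A grammar is LR(0) if no state in the canonical LR(0) collection has:
  - both a shift item (dot before a terminal) and a complete item (shift-reduce conflict), or
  - two or more complete items (reduce-reduce conflict; the accept item [E' → E .] counts as a complete item here).

Augment with E' → E and build the canonical LR(0) collection (I0 = CLOSURE({[E' → . E]}), then GOTO on every symbol after a dot until no new states appear). It has 11 states:
  I0: { [E → . T], [E' → . E], [S → . ; ; a], [T → . S *], [T → . a e], [T → . e] }  — shift
  I1: { [S → ; . ; a] }  — shift
  I2: { [E' → E .] }  — accept
  I3: { [T → S . *] }  — shift
  I4: { [E → T .] }  — reduce
  I5: { [T → a . e] }  — shift
  I6: { [T → e .] }  — reduce
  I7: { [T → a e .] }  — reduce
  I8: { [T → S * .] }  — reduce
  I9: { [S → ; ; . a] }  — shift
  I10: { [S → ; ; a .] }  — reduce

Every state is either a pure shift/goto state or contains exactly one complete item and nothing to shift — no conflicts. The grammar is LR(0).

Answer: Yes, the grammar is LR(0)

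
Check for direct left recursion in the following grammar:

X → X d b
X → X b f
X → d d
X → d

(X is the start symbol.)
X → X d b: LEFT RECURSIVE (starts with X)
X → X b f: LEFT RECURSIVE (starts with X)
X → d d: starts with d
X → d: starts with d

The grammar has direct left recursion on: X.

Answer: Yes, X is left-recursive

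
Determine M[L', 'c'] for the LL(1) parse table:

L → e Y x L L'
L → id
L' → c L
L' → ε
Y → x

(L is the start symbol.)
To find M[L', 'c'], we find productions for L' where 'c' is in the predict set (PREDICT(N → α) = (FIRST(α) \ {ε}) ∪ (FOLLOW(N) if α ⇒* ε)).

Relevant sets:
  FOLLOW(L') = { $, 'c' }

L' → c L: PREDICT = { 'c' }
  'c' is in predict set, so this production goes in M[L', 'c']
L' → ε: PREDICT = { $, 'c' }
  'c' is in predict set, so this production goes in M[L', 'c']

M[L', 'c'] = L' → c L, L' → ε  (a multiply-defined cell — the grammar is not LL(1))

Answer: L' → c L, L' → ε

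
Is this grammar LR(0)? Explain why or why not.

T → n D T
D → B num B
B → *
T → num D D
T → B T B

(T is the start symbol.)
A grammar is LR(0) if no state in the canonical LR(0) collection has:
  - both a shift item (dot before a terminal) and a complete item (shift-reduce conflict), or
  - two or more complete items (reduce-reduce conflict; the accept item [T' → T .] counts as a complete item here).

Augment with T' → T and build the canonical LR(0) collection (I0 = CLOSURE({[T' → . T]}), then GOTO on every symbol after a dot until no new states appear). It has 15 states:
  I0: { [B → . *], [T → . B T B], [T → . n D T], [T → . num D D], [T' → . T] }  — shift
  I1: { [B → * .] }  — reduce
  I2: { [B → . *], [T → . B T B], [T → . n D T], [T → . num D D], [T → B . T B] }  — shift
  I3: { [T' → T .] }  — accept
  I4: { [B → . *], [D → . B num B], [T → n . D T] }  — shift
  I5: { [B → . *], [D → . B num B], [T → num . D D] }  — shift
  I6: { [D → B . num B] }  — shift
  I7: { [B → . *], [D → . B num B], [T → num D . D] }  — shift
  I8: { [T → num D D .] }  — reduce
  I9: { [B → . *], [D → B num . B] }  — shift
  I10: { [D → B num B .] }  — reduce
  I11: { [B → . *], [T → . B T B], [T → . n D T], [T → . num D D], [T → n D . T] }  — shift
  I12: { [T → n D T .] }  — reduce
  I13: { [B → . *], [T → B T . B] }  — shift
  I14: { [T → B T B .] }  — reduce

Every state is either a pure shift/goto state or contains exactly one complete item and nothing to shift — no conflicts. The grammar is LR(0).

Answer: Yes, the grammar is LR(0)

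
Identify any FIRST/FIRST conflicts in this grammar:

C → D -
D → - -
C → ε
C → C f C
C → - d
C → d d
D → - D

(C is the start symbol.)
FIRST sets of the non-terminals at (or reachable through a nullable prefix from) the front of some alternative:
  FIRST(D) = { '-' }
  FIRST(C) = { '-', 'd', 'f', ε }

Productions for C:
  C → D -: FIRST = { '-' }
  C → ε: FIRST = { ε }
  C → C f C: FIRST = { '-', 'd', 'f' }
  C → - d: FIRST = { '-' }
  C → d d: FIRST = { 'd' }
Productions for D:
  D → - -: FIRST = { '-' }
  D → - D: FIRST = { '-' }

Conflict for C: C → D - and C → C f C
  Overlap: { '-' }
Conflict for C: C → D - and C → - d
  Overlap: { '-' }
Conflict for C: C → C f C and C → - d
  Overlap: { '-' }
Conflict for C: C → C f C and C → d d
  Overlap: { 'd' }
Conflict for D: D → - - and D → - D
  Overlap: { '-' }

Answer: Yes. C → D '-' / C → C f C on { '-' }; C → D '-' / C → '-' d on { '-' }; C → C f C / C → '-' d on { '-' }; C → C f C / C → d d on { 'd' }; D → '-' '-' / D → '-' D on { '-' }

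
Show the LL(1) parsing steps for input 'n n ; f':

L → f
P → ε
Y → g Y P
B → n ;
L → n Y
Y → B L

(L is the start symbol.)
LL(1) parsing maintains a stack (initially the start symbol over $) and the input. At each step: if the stack top is a terminal, match it against the current input token; if it is a non-terminal N, replace it with the RHS of M[N, lookahead] (the unique production whose predict set contains the lookahead).

Stack is shown with the top on the left.

Stack    Input      Action
--------------------------
L $      n n ; f $  output L → n Y
n Y $    n n ; f $  match 'n'
Y $      n ; f $    output Y → B L
B L $    n ; f $    output B → n ;
n ; L $  n ; f $    match 'n'
; L $    ; f $      match ';'
L $      f $        output L → f
f $      f $        match 'f'
$        $          accept

The string is accepted.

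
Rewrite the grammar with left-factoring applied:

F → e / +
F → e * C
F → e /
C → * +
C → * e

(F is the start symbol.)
Left-factoring transforms A → αβ₁ | αβ₂ into A → αA' and A' → β₁ | β₂
(α is the longest common prefix among the alternatives). Repeat until
no nonterminal has two alternatives with a common prefix.

Round 1: F has alternatives sharing prefix 'e'. Introduce F': F → e F'
  Add: F' → / +
  Add: F' → * C
  Add: F' → /

Round 2: F' has alternatives sharing prefix '/'. Introduce F'': F' → / F''
  Add: F'' → +
  Add: F'' → ε

Round 3: C has alternatives sharing prefix '*'. Introduce C': C → * C'
  Add: C' → +
  Add: C' → e

No remaining common prefixes — done.

Resulting grammar:
F → e F'
F' → / F''
F'' → +
F'' → ε
F' → * C
C → * C'
C' → +
C' → e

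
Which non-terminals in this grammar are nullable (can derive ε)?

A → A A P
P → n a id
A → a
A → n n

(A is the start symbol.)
None

There are no ε-productions, so no non-terminal can derive ε.
No non-terminals are nullable.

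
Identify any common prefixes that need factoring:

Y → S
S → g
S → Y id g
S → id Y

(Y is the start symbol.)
Left-factoring is needed when two productions for the same non-terminal
share a common prefix on the right-hand side.

Productions for S:
  S → g
  S → Y id g
  S → id Y

No common prefixes found.

Answer: No, left-factoring is not needed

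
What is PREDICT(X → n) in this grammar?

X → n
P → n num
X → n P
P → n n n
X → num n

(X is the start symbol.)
{ 'n' }

PREDICT(X → n) = (FIRST(RHS) \ {ε}) ∪ (FOLLOW(X) if ε ∈ FIRST(RHS), i.e. RHS ⇒* ε)
FIRST(n) = { 'n' }
ε ∉ FIRST(n), so FOLLOW(X) is not added.
PREDICT(X → n) = { 'n' }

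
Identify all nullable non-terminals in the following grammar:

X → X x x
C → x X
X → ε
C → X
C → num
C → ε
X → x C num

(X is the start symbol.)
A non-terminal is nullable if it can derive ε (the empty string): either it has an ε-production, or it has a production whose right-hand side consists entirely of nullable non-terminals.

ε-productions: X → ε, C → ε
So X, C are immediately nullable.
Every non-terminal is now nullable.
Nullable = { 'C', 'X' }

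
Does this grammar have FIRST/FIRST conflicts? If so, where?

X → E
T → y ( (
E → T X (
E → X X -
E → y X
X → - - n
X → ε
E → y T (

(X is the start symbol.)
Yes. X → E / X → '-' '-' n on { '-' }; E → T X '(' / E → X X '-' on { 'y' }; E → T X '(' / E → y X on { 'y' }; E → T X '(' / E → y T '(' on { 'y' }; E → X X '-' / E → y X on { 'y' }; E → X X '-' / E → y T '(' on { 'y' }; E → y X / E → y T '(' on { 'y' }

A FIRST/FIRST conflict occurs when two productions N → α and N → β for the same non-terminal have FIRST(α) ∩ FIRST(β) ≠ ∅ (with ε ∈ FIRST of a nullable right-hand side, so two nullable alternatives also conflict).

FIRST sets of the non-terminals at (or reachable through a nullable prefix from) the front of some alternative:
  FIRST(E) = { '-', 'y' }
  FIRST(T) = { 'y' }
  FIRST(X) = { '-', 'y', ε }

Productions for X:
  X → E: FIRST = { '-', 'y' }
  X → - - n: FIRST = { '-' }
  X → ε: FIRST = { ε }
Productions for E:
  E → T X (: FIRST = { 'y' }
  E → X X -: FIRST = { '-', 'y' }
  E → y X: FIRST = { 'y' }
  E → y T (: FIRST = { 'y' }
T has only one production, so no FIRST/FIRST conflict is possible there.

Conflict for X: X → E and X → - - n
  Overlap: { '-' }
Conflict for E: E → T X ( and E → X X -
  Overlap: { 'y' }
Conflict for E: E → T X ( and E → y X
  Overlap: { 'y' }
Conflict for E: E → T X ( and E → y T (
  Overlap: { 'y' }
Conflict for E: E → X X - and E → y X
  Overlap: { 'y' }
Conflict for E: E → X X - and E → y T (
  Overlap: { 'y' }
Conflict for E: E → y X and E → y T (
  Overlap: { 'y' }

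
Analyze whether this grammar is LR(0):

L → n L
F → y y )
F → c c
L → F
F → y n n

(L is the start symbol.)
Yes, the grammar is LR(0)

Augment with L' → L and build the canonical LR(0) collection (I0 = CLOSURE({[L' → . L]}), then GOTO on every symbol after a dot until no new states appear). It has 12 states:
  I0: { [F → . c c], [F → . y n n], [F → . y y )], [L → . F], [L → . n L], [L' → . L] }  — shift
  I1: { [L → F .] }  — reduce
  I2: { [L' → L .] }  — accept
  I3: { [F → c . c] }  — shift
  I4: { [F → . c c], [F → . y n n], [F → . y y )], [L → . F], [L → . n L], [L → n . L] }  — shift
  I5: { [F → y . n n], [F → y . y )] }  — shift
  I6: { [F → y n . n] }  — shift
  I7: { [F → y y . )] }  — shift
  I8: { [F → y y ) .] }  — reduce
  I9: { [F → y n n .] }  — reduce
  I10: { [L → n L .] }  — reduce
  I11: { [F → c c .] }  — reduce

Every state is either a pure shift/goto state or contains exactly one complete item and nothing to shift — no conflicts. The grammar is LR(0).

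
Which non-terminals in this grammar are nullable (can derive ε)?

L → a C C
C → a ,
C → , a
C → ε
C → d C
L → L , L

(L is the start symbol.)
{ 'C' }

ε-productions: C → ε
So C is immediately nullable.
No further non-terminal can be added: every production for the remaining non-terminals contains a terminal or a non-nullable non-terminal.
Nullable = { 'C' }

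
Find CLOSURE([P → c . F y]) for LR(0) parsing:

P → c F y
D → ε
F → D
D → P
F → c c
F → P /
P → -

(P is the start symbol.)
{ [D → . P], [D → .], [F → . D], [F → . P /], [F → . c c], [P → . -], [P → . c F y], [P → c . F y] }

To compute CLOSURE, for each item [A → α.Bβ] where B is a non-terminal, add [B → .γ] for all productions B → γ; repeat for the newly added items until nothing changes.

Start with: [P → c . F y]
  [P → c . F y] has the dot before F: add [F → . D], [F → . c c], [F → . P /]
  [F → . D] has the dot before D: add [D → .], [D → . P]
  [F → . P /] has the dot before P: add [P → . c F y], [P → . -]
No further items can be added.

CLOSURE = { [D → . P], [D → .], [F → . D], [F → . P /], [F → . c c], [P → . -], [P → . c F y], [P → c . F y] }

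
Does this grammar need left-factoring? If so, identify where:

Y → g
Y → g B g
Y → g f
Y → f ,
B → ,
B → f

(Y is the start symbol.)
Left-factoring is needed when two productions for the same non-terminal
share a common prefix on the right-hand side.

Productions for Y:
  Y → g
  Y → g B g
  Y → g f
  Y → f ,
Productions for B:
  B → ,
  B → f

Found common prefix 'g' in productions for Y

Answer: Yes, Y has productions with common prefix 'g'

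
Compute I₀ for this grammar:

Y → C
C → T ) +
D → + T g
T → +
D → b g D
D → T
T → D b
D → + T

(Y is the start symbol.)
First, augment the grammar with Y' → Y
I₀ = CLOSURE({ [Y' → . Y] }):
  [Y' → . Y] has the dot before Y: add [Y → . C]
  [Y → . C] has the dot before C: add [C → . T ) +]
  [C → . T ) +] has the dot before T: add [T → . +], [T → . D b]
  [T → . D b] has the dot before D: add [D → . + T g], [D → . b g D], [D → . T], [D → . + T]
No further items can be added.

I₀ = { [C → . T ) +], [D → . + T g], [D → . + T], [D → . T], [D → . b g D], [T → . +], [T → . D b], [Y → . C], [Y' → . Y] }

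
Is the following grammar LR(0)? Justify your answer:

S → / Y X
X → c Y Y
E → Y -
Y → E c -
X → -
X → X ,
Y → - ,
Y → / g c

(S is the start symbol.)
No. Reduce-reduce conflict: [E → Y - .] and [X → - .]

A grammar is LR(0) if no state in the canonical LR(0) collection has:
  - both a shift item (dot before a terminal) and a complete item (shift-reduce conflict), or
  - two or more complete items (reduce-reduce conflict; the accept item [S' → S .] counts as a complete item here).

Augment with S' → S and build the canonical LR(0) collection (I0 = CLOSURE({[S' → . S]}), then GOTO on every symbol after a dot until no new states appear). It has 20 states:
  I0: { [S → . / Y X], [S' → . S] }  — shift
  I1: { [E → . Y -], [S → / . Y X], [Y → . - ,], [Y → . / g c], [Y → . E c -] }  — shift
  I2: { [S' → S .] }  — accept
  I3: { [Y → - . ,] }  — shift
  I4: { [Y → / . g c] }  — shift
  I5: { [Y → E . c -] }  — shift
  I6: { [E → Y . -], [S → / Y . X], [X → . -], [X → . X ,], [X → . c Y Y] }  — shift
  I7: { [E → Y - .], [X → - .] }  — 2 reduces
  I8: { [S → / Y X .], [X → X . ,] }  — shift, reduce
  I9: { [E → . Y -], [X → c . Y Y], [Y → . - ,], [Y → . / g c], [Y → . E c -] }  — shift
  I10: { [E → . Y -], [E → Y . -], [X → c Y . Y], [Y → . - ,], [Y → . / g c], [Y → . E c -] }  — shift
  I11: { [E → Y - .], [Y → - . ,] }  — shift, reduce
  I12: { [E → Y . -], [X → c Y Y .] }  — shift, reduce
  I13: { [E → Y - .] }  — reduce
  I14: { [Y → - , .] }  — reduce
  I15: { [X → X , .] }  — reduce
  I16: { [Y → E c . -] }  — shift
  I17: { [Y → E c - .] }  — reduce
  I18: { [Y → / g . c] }  — shift
  I19: { [Y → / g c .] }  — reduce

Conflict in state I7:
  Reduce-reduce conflict: [E → Y - .] and [X → - .]
So the grammar is NOT LR(0).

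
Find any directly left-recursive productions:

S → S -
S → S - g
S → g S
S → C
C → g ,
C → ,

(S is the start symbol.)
Yes, S is left-recursive

Direct left recursion occurs when N → N α for some non-terminal N (the right-hand side begins with the left-hand side itself).

S → S -: LEFT RECURSIVE (starts with S)
S → S - g: LEFT RECURSIVE (starts with S)
S → g S: starts with g
S → C: starts with C
C → g ,: starts with g
C → ,: starts with ','

The grammar has direct left recursion on: S.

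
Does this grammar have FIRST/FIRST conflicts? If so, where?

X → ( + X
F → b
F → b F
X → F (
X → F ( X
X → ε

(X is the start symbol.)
FIRST sets of the non-terminals at (or reachable through a nullable prefix from) the front of some alternative:
  FIRST(F) = { 'b' }

Productions for X:
  X → ( + X: FIRST = { '(' }
  X → F (: FIRST = { 'b' }
  X → F ( X: FIRST = { 'b' }
  X → ε: FIRST = { ε }
Productions for F:
  F → b: FIRST = { 'b' }
  F → b F: FIRST = { 'b' }

Conflict for X: X → F ( and X → F ( X
  Overlap: { 'b' }
Conflict for F: F → b and F → b F
  Overlap: { 'b' }

Answer: Yes. X → F '(' / X → F '(' X on { 'b' }; F → b / F → b F on { 'b' }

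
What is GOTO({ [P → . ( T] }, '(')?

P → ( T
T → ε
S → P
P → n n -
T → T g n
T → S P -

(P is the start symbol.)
GOTO(I, '(') = CLOSURE({ [A → αX.β] : [A → α.Xβ] ∈ I, X = '(' })

Items with dot before '(', with the dot advanced:
  [P → . ( T] → [P → ( . T]
Closure of the advanced items:
  [P → ( . T] has the dot before T: add [T → .], [T → . T g n], [T → . S P -]
  [T → . S P -] has the dot before S: add [S → . P]
  [S → . P] has the dot before P: add [P → . ( T], [P → . n n -]

GOTO = { [P → ( . T], [P → . ( T], [P → . n n -], [S → . P], [T → . S P -], [T → . T g n], [T → .] }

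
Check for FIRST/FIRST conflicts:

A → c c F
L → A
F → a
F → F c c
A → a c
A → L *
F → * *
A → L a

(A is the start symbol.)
A FIRST/FIRST conflict occurs when two productions N → α and N → β for the same non-terminal have FIRST(α) ∩ FIRST(β) ≠ ∅ (with ε ∈ FIRST of a nullable right-hand side, so two nullable alternatives also conflict).

FIRST sets of the non-terminals at (or reachable through a nullable prefix from) the front of some alternative:
  FIRST(L) = { 'a', 'c' }
  FIRST(F) = { '*', 'a' }

Productions for A:
  A → c c F: FIRST = { 'c' }
  A → a c: FIRST = { 'a' }
  A → L *: FIRST = { 'a', 'c' }
  A → L a: FIRST = { 'a', 'c' }
Productions for F:
  F → a: FIRST = { 'a' }
  F → F c c: FIRST = { '*', 'a' }
  F → * *: FIRST = { '*' }
L has only one production, so no FIRST/FIRST conflict is possible there.

Conflict for A: A → c c F and A → L *
  Overlap: { 'c' }
Conflict for A: A → c c F and A → L a
  Overlap: { 'c' }
Conflict for A: A → a c and A → L *
  Overlap: { 'a' }
Conflict for A: A → a c and A → L a
  Overlap: { 'a' }
Conflict for A: A → L * and A → L a
  Overlap: { 'a', 'c' }
Conflict for F: F → a and F → F c c
  Overlap: { 'a' }
Conflict for F: F → F c c and F → * *
  Overlap: { '*' }

Answer: Yes. A → c c F / A → L '*' on { 'c' }; A → c c F / A → L a on { 'c' }; A → a c / A → L '*' on { 'a' }; A → a c / A → L a on { 'a' }; A → L '*' / A → L a on { 'a', 'c' }; F → a / F → F c c on { 'a' }; F → F c c / F → '*' '*' on { '*' }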